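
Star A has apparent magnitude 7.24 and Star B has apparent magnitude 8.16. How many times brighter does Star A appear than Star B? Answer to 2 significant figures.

Δm = 7.24 − (8.16) = -0.92
Flux ratio = 10^(−0.4 Δm) = 10^(−0.4 × -0.92) = 10^0.368 = 2.333

2.3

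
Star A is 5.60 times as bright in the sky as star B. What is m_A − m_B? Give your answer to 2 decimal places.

Pogson: Δm = −2.5 log₁₀(ratio) = −2.5 log₁₀(5.60) = −2.5 × 0.7482 = -1.870
Star A is brighter, so it has the smaller magnitude: the difference is negative.

m_A − m_B ≈ -1.87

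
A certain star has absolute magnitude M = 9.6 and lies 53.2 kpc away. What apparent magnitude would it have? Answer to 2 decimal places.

m ≈ 28.23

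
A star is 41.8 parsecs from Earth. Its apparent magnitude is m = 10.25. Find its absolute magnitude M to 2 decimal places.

M ≈ 7.14

5 log₁₀(d/10 pc) = 5 log₁₀(41.80) − 5 = 3.106
M = m − 5 log₁₀(d/10) = 10.25 − 3.106 = 7.144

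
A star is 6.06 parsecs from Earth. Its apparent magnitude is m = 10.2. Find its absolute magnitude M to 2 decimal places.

5 log₁₀(d/10 pc) = 5 log₁₀(6.060) − 5 = -1.088
M = m − 5 log₁₀(d/10) = 10.2 + 1.088 = 11.288

M ≈ 11.29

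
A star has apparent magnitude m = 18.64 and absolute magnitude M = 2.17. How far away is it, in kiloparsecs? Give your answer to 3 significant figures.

μ = m − M = 16.470
m − M = 5 log₁₀ d − 5
log₁₀ d = (m − M)/5 + 1 = 4.2940
d = 10^4.2940 = 19680 pc
= 19.68 kpc

d ≈ 19.7 kpc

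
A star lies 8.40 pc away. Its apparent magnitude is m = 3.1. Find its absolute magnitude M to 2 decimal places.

M ≈ 3.48

5 log₁₀(d/10 pc) = 5 log₁₀(8.400) − 5 = -0.379
M = m − 5 log₁₀(d/10) = 3.1 + 0.379 = 3.479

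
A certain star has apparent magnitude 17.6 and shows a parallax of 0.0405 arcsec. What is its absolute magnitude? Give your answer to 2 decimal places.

d = 1/p = 1/0.0405″ = 24.69 pc
5 log₁₀(d/10 pc) = 5 log₁₀(24.69) − 5 = 1.963
M = m − 5 log₁₀(d/10) = 17.6 − 1.963 = 15.637

M ≈ 15.64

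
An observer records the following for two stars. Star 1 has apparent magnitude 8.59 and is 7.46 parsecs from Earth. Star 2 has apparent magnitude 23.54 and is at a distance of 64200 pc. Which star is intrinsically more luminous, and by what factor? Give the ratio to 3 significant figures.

Star 1: M = m − 5 log₁₀ d + 5 = 8.59 − 5·0.8727 + 5 = 9.226
Star 2: M = m − 5 log₁₀ d + 5 = 23.54 − 5·4.8075 + 5 = 4.502
ΔM = M_1 − M_2 = 9.226 − (4.502) = 4.724; smaller M is more luminous → Star 2.
L ratio = 10^(0.4 |ΔM|) = 10^1.890 = 77.55

Star 2 is more luminous, by a factor of 77.6.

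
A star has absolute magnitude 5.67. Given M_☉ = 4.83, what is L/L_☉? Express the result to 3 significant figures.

L/L_☉ ≈ 0.461

M − M_☉ = 5.67 − 4.83 = 0.840
L/L_☉ = 10^(−0.4 (M − M_☉)) = 10^-0.336 = 0.4613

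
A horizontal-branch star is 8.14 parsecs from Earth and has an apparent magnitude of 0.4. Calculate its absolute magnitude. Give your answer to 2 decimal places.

M ≈ 0.85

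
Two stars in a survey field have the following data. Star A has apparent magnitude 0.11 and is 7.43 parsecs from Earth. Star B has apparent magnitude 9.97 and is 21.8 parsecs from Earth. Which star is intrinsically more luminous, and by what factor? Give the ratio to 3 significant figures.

Star A is more luminous, by a factor of 1020.

Star A: M = m − 5 log₁₀ d + 5 = 0.11 − 5·0.8710 + 5 = 0.755
Star B: M = m − 5 log₁₀ d + 5 = 9.97 − 5·1.3385 + 5 = 8.278
ΔM = M_A − M_B = 0.755 − (8.278) = -7.523; smaller M is more luminous → Star A.
L ratio = 10^(0.4 |ΔM|) = 10^3.009 = 1021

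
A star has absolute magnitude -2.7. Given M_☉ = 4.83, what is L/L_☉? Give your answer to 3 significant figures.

M − M_☉ = -2.7 − 4.83 = -7.530
L/L_☉ = 10^(−0.4 (M − M_☉)) = 10^3.012 = 1028

L/L_☉ ≈ 1030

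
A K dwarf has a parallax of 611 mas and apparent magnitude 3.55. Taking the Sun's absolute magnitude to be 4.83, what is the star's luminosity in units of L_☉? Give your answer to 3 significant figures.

d = 1/p = 1000/611 mas = 1.637 pc
M = m − 5 log₁₀ d + 5 = 3.55 − 5·0.2140 + 5 = 7.480
M − M_☉ = 7.480 − 4.83 = 2.650
L/L_☉ = 10^(−0.4 × 2.650) = 0.08708

L/L_☉ ≈ 0.0871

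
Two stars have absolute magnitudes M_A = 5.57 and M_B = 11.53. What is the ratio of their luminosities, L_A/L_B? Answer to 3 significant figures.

L_A/L_B ≈ 242

ΔM = M_A − M_B = -5.96
L_A/L_B = 10^(−0.4 ΔM) = 10^2.384 = 242.1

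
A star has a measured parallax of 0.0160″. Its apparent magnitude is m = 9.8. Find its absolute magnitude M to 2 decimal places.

M ≈ 5.82

d = 1/p = 1/0.0160″ = 62.50 pc
5 log₁₀(d/10 pc) = 5 log₁₀(62.50) − 5 = 3.979
M = m − 5 log₁₀(d/10) = 9.8 − 3.979 = 5.821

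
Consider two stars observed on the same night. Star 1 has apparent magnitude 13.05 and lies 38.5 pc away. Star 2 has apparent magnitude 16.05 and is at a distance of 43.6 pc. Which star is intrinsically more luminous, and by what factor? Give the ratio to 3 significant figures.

Star 1 is more luminous, by a factor of 12.4.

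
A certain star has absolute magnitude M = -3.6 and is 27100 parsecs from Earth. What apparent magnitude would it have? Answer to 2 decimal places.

m = M + 5 log₁₀ d − 5 = -3.6 + 5·4.4330 − 5 = 13.565

m ≈ 13.56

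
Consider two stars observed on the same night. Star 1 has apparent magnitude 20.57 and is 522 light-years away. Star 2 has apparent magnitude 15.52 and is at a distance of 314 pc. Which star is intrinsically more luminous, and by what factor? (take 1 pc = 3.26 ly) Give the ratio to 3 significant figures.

Star 1: d = 522 ly / 3.26 = 160.1 pc
Star 1: M = m − 5 log₁₀ d + 5 = 20.57 − 5·2.2045 + 5 = 14.548
Star 2: M = m − 5 log₁₀ d + 5 = 15.52 − 5·2.4969 + 5 = 8.035
ΔM = M_1 − M_2 = 14.548 − (8.035) = 6.512; smaller M is more luminous → Star 2.
L ratio = 10^(0.4 |ΔM|) = 10^2.605 = 402.7

Star 2 is more luminous, by a factor of 403.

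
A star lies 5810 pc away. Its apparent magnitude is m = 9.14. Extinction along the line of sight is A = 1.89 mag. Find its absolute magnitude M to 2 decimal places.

M ≈ -6.57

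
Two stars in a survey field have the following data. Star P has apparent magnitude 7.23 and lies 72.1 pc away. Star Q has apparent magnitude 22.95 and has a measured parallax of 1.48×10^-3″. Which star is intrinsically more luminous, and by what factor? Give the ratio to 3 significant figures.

Star P: M = m − 5 log₁₀ d + 5 = 7.23 − 5·1.8579 + 5 = 2.940
Star Q: d = 1/p = 1/1.48×10^-3″ = 675.7 pc
Star Q: M = m − 5 log₁₀ d + 5 = 22.95 − 5·2.8297 + 5 = 13.801
ΔM = M_P − M_Q = 2.940 − (13.801) = -10.861; smaller M is more luminous → Star P.
L ratio = 10^(0.4 |ΔM|) = 10^4.344 = 22100

Star P is more luminous, by a factor of 22100.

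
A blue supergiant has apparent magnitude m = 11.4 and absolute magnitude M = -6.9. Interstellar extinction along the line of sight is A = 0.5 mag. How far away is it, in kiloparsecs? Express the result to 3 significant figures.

d ≈ 36.3 kpc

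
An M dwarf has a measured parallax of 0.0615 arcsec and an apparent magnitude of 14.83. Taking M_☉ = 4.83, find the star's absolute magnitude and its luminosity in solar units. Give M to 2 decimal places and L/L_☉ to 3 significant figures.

M ≈ 13.77; L/L_☉ ≈ 2.64×10^-4

d = 1/p = 1/0.0615″ = 16.26 pc
M = m − 5 log₁₀ d + 5 = 14.83 − 5·1.2111 + 5 = 13.774
M − M_☉ = 13.774 − 4.83 = 8.944
L/L_☉ = 10^(−0.4 × 8.944) = 2.644×10^-4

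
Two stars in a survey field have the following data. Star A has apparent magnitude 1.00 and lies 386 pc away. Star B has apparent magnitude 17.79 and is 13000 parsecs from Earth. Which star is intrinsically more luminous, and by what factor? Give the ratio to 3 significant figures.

Star A: M = m − 5 log₁₀ d + 5 = 1.00 − 5·2.5866 + 5 = -6.933
Star B: M = m − 5 log₁₀ d + 5 = 17.79 − 5·4.1139 + 5 = 2.220
ΔM = M_A − M_B = -6.933 − (2.220) = -9.153; smaller M is more luminous → Star A.
L ratio = 10^(0.4 |ΔM|) = 10^3.661 = 4584

Star A is more luminous, by a factor of 4580.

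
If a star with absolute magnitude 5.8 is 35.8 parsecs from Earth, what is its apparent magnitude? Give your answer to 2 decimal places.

m = M + 5 log₁₀ d − 5 = 5.8 + 5·1.5539 − 5 = 8.569

m ≈ 8.57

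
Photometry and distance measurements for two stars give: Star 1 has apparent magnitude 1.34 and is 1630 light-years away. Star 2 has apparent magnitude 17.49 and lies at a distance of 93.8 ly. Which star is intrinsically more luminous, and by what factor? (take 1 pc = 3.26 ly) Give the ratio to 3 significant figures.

Star 1 is more luminous, by a factor of 8.71×10^8.

Star 1: d = 1630 ly / 3.26 = 500.0 pc
Star 1: M = m − 5 log₁₀ d + 5 = 1.34 − 5·2.6990 + 5 = -7.155
Star 2: d = 93.8 ly / 3.26 = 28.77 pc
Star 2: M = m − 5 log₁₀ d + 5 = 17.49 − 5·1.4590 + 5 = 15.195
ΔM = M_1 − M_2 = -7.155 − (15.195) = -22.350; smaller M is more luminous → Star 1.
L ratio = 10^(0.4 |ΔM|) = 10^8.940 = 8.709×10^8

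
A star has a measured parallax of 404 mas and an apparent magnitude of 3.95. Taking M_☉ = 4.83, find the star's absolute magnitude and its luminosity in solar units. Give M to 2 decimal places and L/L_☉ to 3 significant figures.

M ≈ 6.98; L/L_☉ ≈ 0.138

d = 1/p = 1000/404 mas = 2.475 pc
M = m − 5 log₁₀ d + 5 = 3.95 − 5·0.3936 + 5 = 6.982
M − M_☉ = 6.982 − 4.83 = 2.152
L/L_☉ = 10^(−0.4 × 2.152) = 0.1378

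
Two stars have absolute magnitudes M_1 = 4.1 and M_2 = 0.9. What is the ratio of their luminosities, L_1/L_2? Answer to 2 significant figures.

L_1/L_2 ≈ 0.052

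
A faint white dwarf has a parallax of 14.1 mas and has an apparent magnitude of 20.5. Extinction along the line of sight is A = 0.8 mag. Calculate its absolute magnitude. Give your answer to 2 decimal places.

M ≈ 15.45

p = 14.1 mas = 0.0141″ → d = 1/p = 70.92 pc
5 log₁₀(d/10 pc) = 5 log₁₀(70.92) − 5 = 4.254
M = m − 5 log₁₀(d/10) − A = 20.5 − 4.254 − 0.8 = 15.446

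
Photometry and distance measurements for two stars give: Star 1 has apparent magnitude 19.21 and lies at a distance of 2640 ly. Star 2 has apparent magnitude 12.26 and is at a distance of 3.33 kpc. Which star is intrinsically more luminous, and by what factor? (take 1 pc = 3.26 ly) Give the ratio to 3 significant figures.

Star 2 is more luminous, by a factor of 10200.

Star 1: d = 2640 ly / 3.26 = 809.8 pc
Star 1: M = m − 5 log₁₀ d + 5 = 19.21 − 5·2.9084 + 5 = 9.668
Star 2: d = 3.33 kpc = 3330 pc
Star 2: M = m − 5 log₁₀ d + 5 = 12.26 − 5·3.5224 + 5 = -0.352
ΔM = M_1 − M_2 = 9.668 − (-0.352) = 10.020; smaller M is more luminous → Star 2.
L ratio = 10^(0.4 |ΔM|) = 10^4.008 = 10190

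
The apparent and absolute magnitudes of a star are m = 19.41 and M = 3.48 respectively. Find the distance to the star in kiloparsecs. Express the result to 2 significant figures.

d ≈ 15 kpc

Distance modulus: m − M = 19.41 − (3.48) = 15.930
m − M = 5 log₁₀ d − 5
log₁₀ d = (m − M)/5 + 1 = 4.1860
d = 10^4.1860 = 15350 pc
= 15.35 kpc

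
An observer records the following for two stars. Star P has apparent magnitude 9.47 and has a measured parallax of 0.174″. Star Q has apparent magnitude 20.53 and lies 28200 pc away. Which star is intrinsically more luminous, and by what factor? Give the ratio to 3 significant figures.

Star Q is more luminous, by a factor of 907.

Star P: d = 1/p = 1/0.174″ = 5.747 pc
Star P: M = m − 5 log₁₀ d + 5 = 9.47 − 5·0.7595 + 5 = 10.673
Star Q: M = m − 5 log₁₀ d + 5 = 20.53 − 5·4.4502 + 5 = 3.279
ΔM = M_P − M_Q = 10.673 − (3.279) = 7.394; smaller M is more luminous → Star Q.
L ratio = 10^(0.4 |ΔM|) = 10^2.958 = 907.0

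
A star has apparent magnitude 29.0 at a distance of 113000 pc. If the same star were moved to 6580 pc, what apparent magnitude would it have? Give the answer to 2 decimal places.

m ≈ 22.83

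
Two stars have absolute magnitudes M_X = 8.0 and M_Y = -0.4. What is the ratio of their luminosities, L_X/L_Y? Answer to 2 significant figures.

ΔM = M_X − M_Y = 8.4
L_X/L_Y = 10^(−0.4 ΔM) = 10^-3.360 = 4.365×10^-4

L_X/L_Y ≈ 4.4×10^-4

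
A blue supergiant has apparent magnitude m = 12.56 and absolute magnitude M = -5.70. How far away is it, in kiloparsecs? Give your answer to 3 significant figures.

d ≈ 44.9 kpc

Distance modulus: m − M = 12.56 − (-5.70) = 18.260
m − M = 5 log₁₀ d − 5
log₁₀ d = (m − M)/5 + 1 = 4.6520
d = 10^4.6520 = 44870 pc
= 44.87 kpc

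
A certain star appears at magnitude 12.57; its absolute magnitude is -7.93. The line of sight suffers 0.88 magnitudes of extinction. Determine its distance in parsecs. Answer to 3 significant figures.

m − M = 5 log₁₀(d/10 pc) + A  ⇒  12.57 − (-7.93) − 0.88 = 5 log₁₀(d/10)
19.620 = 5 log₁₀(d/10)
log₁₀ d = (m − M − A)/5 + 1 = 4.9240
d = 10^4.9240 = 83950 pc

d ≈ 83900 pc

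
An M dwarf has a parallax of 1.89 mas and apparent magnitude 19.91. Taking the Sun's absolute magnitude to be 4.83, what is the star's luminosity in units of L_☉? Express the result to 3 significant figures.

L/L_☉ ≈ 2.60×10^-3

d = 1/p = 1000/1.89 mas = 529.1 pc
M = m − 5 log₁₀ d + 5 = 19.91 − 5·2.7235 + 5 = 11.292
M − M_☉ = 11.292 − 4.83 = 6.462
L/L_☉ = 10^(−0.4 × 6.462) = 2.601×10^-3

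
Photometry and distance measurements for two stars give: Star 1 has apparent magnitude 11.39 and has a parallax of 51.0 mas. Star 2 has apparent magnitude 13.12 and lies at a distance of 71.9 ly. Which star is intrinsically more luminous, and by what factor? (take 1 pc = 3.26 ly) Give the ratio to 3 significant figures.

Star 1: p = 51.0 mas = 0.0510″ → d = 1/p = 19.61 pc
Star 1: M = m − 5 log₁₀ d + 5 = 11.39 − 5·1.2924 + 5 = 9.928
Star 2: d = 71.9 ly / 3.26 = 22.06 pc
Star 2: M = m − 5 log₁₀ d + 5 = 13.12 − 5·1.3435 + 5 = 11.402
ΔM = M_1 − M_2 = 9.928 − (11.402) = -1.475; smaller M is more luminous → Star 1.
L ratio = 10^(0.4 |ΔM|) = 10^0.590 = 3.889

Star 1 is more luminous, by a factor of 3.89.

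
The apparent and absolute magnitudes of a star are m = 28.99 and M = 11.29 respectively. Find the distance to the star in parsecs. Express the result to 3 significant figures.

d ≈ 34700 pc

Distance modulus: m − M = 28.99 − (11.29) = 17.700
m − M = 5 log₁₀ d − 5
log₁₀ d = (m − M)/5 + 1 = 4.5400
d = 10^4.5400 = 34670 pc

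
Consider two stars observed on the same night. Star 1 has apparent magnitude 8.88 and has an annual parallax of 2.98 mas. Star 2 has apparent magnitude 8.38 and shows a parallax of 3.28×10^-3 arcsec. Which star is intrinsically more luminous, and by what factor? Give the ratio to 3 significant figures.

Star 2 is more luminous, by a factor of 1.31.

Star 1: p = 2.98 mas = 2.98×10^-3″ → d = 1/p = 335.6 pc
Star 1: M = m − 5 log₁₀ d + 5 = 8.88 − 5·2.5258 + 5 = 1.251
Star 2: d = 1/p = 1/3.28×10^-3″ = 304.9 pc
Star 2: M = m − 5 log₁₀ d + 5 = 8.38 − 5·2.4841 + 5 = 0.959
ΔM = M_1 − M_2 = 1.251 − (0.959) = 0.292; smaller M is more luminous → Star 2.
L ratio = 10^(0.4 |ΔM|) = 10^0.117 = 1.308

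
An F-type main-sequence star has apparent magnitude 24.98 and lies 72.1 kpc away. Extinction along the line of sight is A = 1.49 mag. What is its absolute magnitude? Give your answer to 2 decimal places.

d = 72.1 kpc = 72100 pc
5 log₁₀(d/10 pc) = 5 log₁₀(72100) − 5 = 19.290
M = m − 5 log₁₀(d/10) − A = 24.98 − 19.290 − 1.49 = 4.200

M ≈ 4.20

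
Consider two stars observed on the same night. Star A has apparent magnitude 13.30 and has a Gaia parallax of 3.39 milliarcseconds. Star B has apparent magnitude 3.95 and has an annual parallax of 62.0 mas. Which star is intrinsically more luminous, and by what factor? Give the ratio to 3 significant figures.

Star B is more luminous, by a factor of 16.4.

Star A: p = 3.39 mas = 3.39×10^-3″ → d = 1/p = 295.0 pc
Star A: M = m − 5 log₁₀ d + 5 = 13.30 − 5·2.4698 + 5 = 5.951
Star B: p = 62.0 mas = 0.0620″ → d = 1/p = 16.13 pc
Star B: M = m − 5 log₁₀ d + 5 = 3.95 − 5·1.2076 + 5 = 2.912
ΔM = M_A − M_B = 5.951 − (2.912) = 3.039; smaller M is more luminous → Star B.
L ratio = 10^(0.4 |ΔM|) = 10^1.216 = 16.43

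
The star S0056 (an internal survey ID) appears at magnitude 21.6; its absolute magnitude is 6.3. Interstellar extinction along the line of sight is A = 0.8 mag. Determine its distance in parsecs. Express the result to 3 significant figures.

d ≈ 7940 pc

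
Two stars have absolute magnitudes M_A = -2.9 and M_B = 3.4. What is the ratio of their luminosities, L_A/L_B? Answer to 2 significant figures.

ΔM = M_A − M_B = -6.3
L_A/L_B = 10^(−0.4 ΔM) = 10^2.520 = 331.1

L_A/L_B ≈ 330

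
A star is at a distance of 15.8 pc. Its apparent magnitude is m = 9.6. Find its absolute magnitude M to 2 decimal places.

M ≈ 8.61

5 log₁₀(d/10 pc) = 5 log₁₀(15.80) − 5 = 0.993
M = m − 5 log₁₀(d/10) = 9.6 − 0.993 = 8.607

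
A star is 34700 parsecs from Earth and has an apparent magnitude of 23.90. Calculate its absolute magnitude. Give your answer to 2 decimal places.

M ≈ 6.20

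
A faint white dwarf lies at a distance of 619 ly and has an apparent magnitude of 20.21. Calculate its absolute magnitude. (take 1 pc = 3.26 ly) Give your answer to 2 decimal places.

M ≈ 13.82

d = 619 ly / 3.26 = 189.9 pc
5 log₁₀(d/10 pc) = 5 log₁₀(189.9) − 5 = 6.392
M = m − 5 log₁₀(d/10) = 20.21 − 6.392 = 13.818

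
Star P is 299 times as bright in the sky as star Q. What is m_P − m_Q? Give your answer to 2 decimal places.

m_P − m_Q ≈ -6.19

Pogson: Δm = −2.5 log₁₀(ratio) = −2.5 log₁₀(299) = −2.5 × 2.4757 = -6.189
Star P is brighter, so it has the smaller magnitude: the difference is negative.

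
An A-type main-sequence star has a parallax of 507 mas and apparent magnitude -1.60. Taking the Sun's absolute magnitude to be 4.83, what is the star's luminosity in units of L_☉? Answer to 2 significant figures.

d = 1/p = 1000/507 mas = 1.972 pc
M = m − 5 log₁₀ d + 5 = -1.60 − 5·0.2950 + 5 = 1.925
M − M_☉ = 1.925 − 4.83 = -2.905
L/L_☉ = 10^(−0.4 × -2.905) = 14.52

L/L_☉ ≈ 15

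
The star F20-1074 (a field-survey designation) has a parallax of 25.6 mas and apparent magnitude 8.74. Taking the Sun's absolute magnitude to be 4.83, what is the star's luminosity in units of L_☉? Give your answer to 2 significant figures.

L/L_☉ ≈ 0.42

d = 1/p = 1000/25.6 mas = 39.06 pc
M = m − 5 log₁₀ d + 5 = 8.74 − 5·1.5918 + 5 = 5.781
M − M_☉ = 5.781 − 4.83 = 0.951
L/L_☉ = 10^(−0.4 × 0.951) = 0.4164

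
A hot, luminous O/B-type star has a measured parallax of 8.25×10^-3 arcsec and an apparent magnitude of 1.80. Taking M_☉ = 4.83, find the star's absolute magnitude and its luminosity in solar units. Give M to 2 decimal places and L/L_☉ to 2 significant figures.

M ≈ -3.62; L/L_☉ ≈ 2400

d = 1/p = 1/8.25×10^-3″ = 121.2 pc
M = m − 5 log₁₀ d + 5 = 1.80 − 5·2.0835 + 5 = -3.618
M − M_☉ = -3.618 − 4.83 = -8.448
L/L_☉ = 10^(−0.4 × -8.448) = 2394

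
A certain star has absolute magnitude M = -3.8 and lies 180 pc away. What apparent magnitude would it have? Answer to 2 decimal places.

m ≈ 2.48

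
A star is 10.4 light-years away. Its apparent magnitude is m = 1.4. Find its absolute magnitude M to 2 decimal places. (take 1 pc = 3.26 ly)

M ≈ 3.88

d = 10.4 ly / 3.26 = 3.190 pc
5 log₁₀(d/10 pc) = 5 log₁₀(3.190) − 5 = -2.481
M = m − 5 log₁₀(d/10) = 1.4 + 2.481 = 3.881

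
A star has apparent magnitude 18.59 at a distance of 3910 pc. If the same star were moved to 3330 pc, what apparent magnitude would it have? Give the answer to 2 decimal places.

Flux ∝ 1/d², so Δm = 5 log₁₀(d₂/d₁) = 5 log₁₀(3330/3910) = -0.349
m₂ = m₁ + Δm = 18.59 + (-0.349) = 18.241

m ≈ 18.24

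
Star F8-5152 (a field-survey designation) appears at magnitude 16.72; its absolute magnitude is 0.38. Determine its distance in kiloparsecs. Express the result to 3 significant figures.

d ≈ 18.5 kpc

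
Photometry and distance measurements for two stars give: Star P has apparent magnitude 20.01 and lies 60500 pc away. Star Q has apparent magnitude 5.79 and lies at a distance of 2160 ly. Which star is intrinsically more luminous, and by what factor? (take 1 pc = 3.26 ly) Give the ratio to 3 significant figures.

Star P: M = m − 5 log₁₀ d + 5 = 20.01 − 5·4.7818 + 5 = 1.101
Star Q: d = 2160 ly / 3.26 = 662.6 pc
Star Q: M = m − 5 log₁₀ d + 5 = 5.79 − 5·2.8212 + 5 = -3.316
ΔM = M_P − M_Q = 1.101 − (-3.316) = 4.417; smaller M is more luminous → Star Q.
L ratio = 10^(0.4 |ΔM|) = 10^1.767 = 58.47

Star Q is more luminous, by a factor of 58.5.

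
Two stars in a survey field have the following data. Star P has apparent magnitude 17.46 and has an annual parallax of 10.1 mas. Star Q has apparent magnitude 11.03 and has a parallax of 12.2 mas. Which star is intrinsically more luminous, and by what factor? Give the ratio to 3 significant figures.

Star Q is more luminous, by a factor of 256.

Star P: p = 10.1 mas = 0.0101″ → d = 1/p = 99.01 pc
Star P: M = m − 5 log₁₀ d + 5 = 17.46 − 5·1.9957 + 5 = 12.482
Star Q: p = 12.2 mas = 0.0122″ → d = 1/p = 81.97 pc
Star Q: M = m − 5 log₁₀ d + 5 = 11.03 − 5·1.9136 + 5 = 6.462
ΔM = M_P − M_Q = 12.482 − (6.462) = 6.020; smaller M is more luminous → Star Q.
L ratio = 10^(0.4 |ΔM|) = 10^2.408 = 255.8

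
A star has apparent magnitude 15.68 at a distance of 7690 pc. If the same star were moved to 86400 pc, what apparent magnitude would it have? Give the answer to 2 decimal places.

m ≈ 20.93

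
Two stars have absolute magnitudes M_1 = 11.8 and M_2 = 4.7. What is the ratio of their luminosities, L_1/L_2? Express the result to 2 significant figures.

ΔM = M_1 − M_2 = 7.1
L_1/L_2 = 10^(−0.4 ΔM) = 10^-2.840 = 1.445×10^-3

L_1/L_2 ≈ 1.4×10^-3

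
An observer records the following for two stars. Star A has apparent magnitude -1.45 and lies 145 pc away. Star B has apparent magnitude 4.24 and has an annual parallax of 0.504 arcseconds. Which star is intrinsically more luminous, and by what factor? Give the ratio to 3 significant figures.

Star A is more luminous, by a factor of 1.01×10^6.

Star A: M = m − 5 log₁₀ d + 5 = -1.45 − 5·2.1614 + 5 = -7.257
Star B: d = 1/p = 1/0.504″ = 1.984 pc
Star B: M = m − 5 log₁₀ d + 5 = 4.24 − 5·0.2976 + 5 = 7.752
ΔM = M_A − M_B = -7.257 − (7.752) = -15.009; smaller M is more luminous → Star A.
L ratio = 10^(0.4 |ΔM|) = 10^6.004 = 1.008×10^6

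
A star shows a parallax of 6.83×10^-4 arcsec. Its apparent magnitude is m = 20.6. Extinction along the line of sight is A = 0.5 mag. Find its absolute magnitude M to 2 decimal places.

d = 1/p = 1/6.83×10^-4″ = 1464 pc
5 log₁₀(d/10 pc) = 5 log₁₀(1464) − 5 = 10.828
M = m − 5 log₁₀(d/10) − A = 20.6 − 10.828 − 0.5 = 9.272

M ≈ 9.27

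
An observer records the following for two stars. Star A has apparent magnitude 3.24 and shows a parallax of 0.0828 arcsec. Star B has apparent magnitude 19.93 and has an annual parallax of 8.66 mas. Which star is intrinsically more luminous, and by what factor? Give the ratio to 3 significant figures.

Star A is more luminous, by a factor of 51900.

Star A: d = 1/p = 1/0.0828″ = 12.08 pc
Star A: M = m − 5 log₁₀ d + 5 = 3.24 − 5·1.0820 + 5 = 2.830
Star B: p = 8.66 mas = 8.66×10^-3″ → d = 1/p = 115.5 pc
Star B: M = m − 5 log₁₀ d + 5 = 19.93 − 5·2.0625 + 5 = 14.618
ΔM = M_A − M_B = 2.830 − (14.618) = -11.787; smaller M is more luminous → Star A.
L ratio = 10^(0.4 |ΔM|) = 10^4.715 = 51880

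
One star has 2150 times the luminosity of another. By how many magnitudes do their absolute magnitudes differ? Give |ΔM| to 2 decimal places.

|ΔM| ≈ 8.33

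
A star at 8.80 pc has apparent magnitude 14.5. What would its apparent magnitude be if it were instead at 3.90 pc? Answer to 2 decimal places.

m ≈ 12.73

Flux ∝ 1/d², so Δm = 5 log₁₀(d₂/d₁) = 5 log₁₀(3.90/8.80) = -1.767
m₂ = m₁ + Δm = 14.5 + (-1.767) = 12.733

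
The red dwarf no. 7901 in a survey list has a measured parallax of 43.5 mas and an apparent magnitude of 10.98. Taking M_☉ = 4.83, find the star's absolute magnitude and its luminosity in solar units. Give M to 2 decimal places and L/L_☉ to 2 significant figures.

d = 1/p = 1000/43.5 mas = 22.99 pc
M = m − 5 log₁₀ d + 5 = 10.98 − 5·1.3615 + 5 = 9.172
M − M_☉ = 9.172 − 4.83 = 4.342
L/L_☉ = 10^(−0.4 × 4.342) = 0.01832

M ≈ 9.17; L/L_☉ ≈ 0.018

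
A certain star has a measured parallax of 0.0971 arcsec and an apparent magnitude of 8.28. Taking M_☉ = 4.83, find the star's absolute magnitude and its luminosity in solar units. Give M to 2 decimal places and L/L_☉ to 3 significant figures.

d = 1/p = 1/0.0971″ = 10.30 pc
M = m − 5 log₁₀ d + 5 = 8.28 − 5·1.0128 + 5 = 8.216
M − M_☉ = 8.216 − 4.83 = 3.386
L/L_☉ = 10^(−0.4 × 3.386) = 0.04421

M ≈ 8.22; L/L_☉ ≈ 0.0442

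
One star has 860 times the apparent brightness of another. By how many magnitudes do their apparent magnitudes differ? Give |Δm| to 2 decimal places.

Pogson: Δm = −2.5 log₁₀(ratio) = −2.5 log₁₀(860) = −2.5 × 2.9345 = -7.336

|Δm| ≈ 7.34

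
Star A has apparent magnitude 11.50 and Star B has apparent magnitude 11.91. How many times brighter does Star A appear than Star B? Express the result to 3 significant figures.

Δm = 11.50 − (11.91) = -0.41
Flux ratio = 10^(−0.4 Δm) = 10^(−0.4 × -0.41) = 10^0.164 = 1.459

1.46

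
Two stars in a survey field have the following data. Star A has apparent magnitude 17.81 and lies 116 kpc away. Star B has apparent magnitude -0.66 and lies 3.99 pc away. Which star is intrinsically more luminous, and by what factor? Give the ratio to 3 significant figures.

Star A: d = 116 kpc = 116000 pc
Star A: M = m − 5 log₁₀ d + 5 = 17.81 − 5·5.0645 + 5 = -2.512
Star B: M = m − 5 log₁₀ d + 5 = -0.66 − 5·0.6010 + 5 = 1.335
ΔM = M_A − M_B = -2.512 − (1.335) = -3.847; smaller M is more luminous → Star A.
L ratio = 10^(0.4 |ΔM|) = 10^1.539 = 34.59

Star A is more luminous, by a factor of 34.6.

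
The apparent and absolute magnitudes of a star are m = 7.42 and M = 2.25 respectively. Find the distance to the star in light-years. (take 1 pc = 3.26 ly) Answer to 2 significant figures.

d ≈ 350 ly

μ = m − M = 5.170
m − M = 5 log₁₀ d − 5
log₁₀ d = (m − M)/5 + 1 = 2.0340
d = 10^2.0340 = 108.1 pc
= 352.5 ly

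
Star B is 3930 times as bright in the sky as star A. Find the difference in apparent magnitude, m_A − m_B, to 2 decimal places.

Pogson: Δm = −2.5 log₁₀(ratio) = −2.5 log₁₀(3930) = −2.5 × 3.5944 = -8.986
Star B is brighter so has the smaller magnitude: m_A − m_B is positive.

m_A − m_B ≈ 8.99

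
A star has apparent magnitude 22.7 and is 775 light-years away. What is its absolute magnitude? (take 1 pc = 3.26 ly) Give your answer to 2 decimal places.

M ≈ 15.82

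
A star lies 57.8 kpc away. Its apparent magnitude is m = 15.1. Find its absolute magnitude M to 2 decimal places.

M ≈ -3.71

d = 57.8 kpc = 57800 pc
5 log₁₀(d/10 pc) = 5 log₁₀(57800) − 5 = 18.810
M = m − 5 log₁₀(d/10) = 15.1 − 18.810 = -3.710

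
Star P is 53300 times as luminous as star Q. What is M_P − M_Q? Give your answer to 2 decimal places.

M_P − M_Q ≈ -11.82

Pogson: ΔM = −2.5 log₁₀(ratio) = −2.5 log₁₀(53300) = −2.5 × 4.7267 = -11.817
Star P is brighter, so it has the smaller magnitude: the difference is negative.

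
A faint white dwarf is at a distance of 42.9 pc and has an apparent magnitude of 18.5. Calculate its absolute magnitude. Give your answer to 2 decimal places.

M ≈ 15.34

5 log₁₀(d/10 pc) = 5 log₁₀(42.90) − 5 = 3.162
M = m − 5 log₁₀(d/10) = 18.5 − 3.162 = 15.338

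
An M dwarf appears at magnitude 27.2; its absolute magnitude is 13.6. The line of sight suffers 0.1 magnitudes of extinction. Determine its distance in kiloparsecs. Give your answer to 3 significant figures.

d ≈ 5.01 kpc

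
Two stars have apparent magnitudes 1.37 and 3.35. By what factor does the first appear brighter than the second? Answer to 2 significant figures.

Magnitude difference = -1.98
Flux ratio = 10^(−0.4 Δm) = 10^(−0.4 × -1.98) = 10^0.792 = 6.194

6.2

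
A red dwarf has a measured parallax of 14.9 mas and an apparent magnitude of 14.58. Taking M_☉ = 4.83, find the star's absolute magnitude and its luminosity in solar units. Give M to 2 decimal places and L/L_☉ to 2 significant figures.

d = 1/p = 1000/14.9 mas = 67.11 pc
M = m − 5 log₁₀ d + 5 = 14.58 − 5·1.8268 + 5 = 10.446
M − M_☉ = 10.446 − 4.83 = 5.616
L/L_☉ = 10^(−0.4 × 5.616) = 5.671×10^-3

M ≈ 10.45; L/L_☉ ≈ 5.7×10^-3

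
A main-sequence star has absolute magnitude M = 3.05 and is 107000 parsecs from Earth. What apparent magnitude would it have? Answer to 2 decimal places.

m ≈ 23.20

m = M + 5 log₁₀ d − 5 = 3.05 + 5·5.0294 − 5 = 23.197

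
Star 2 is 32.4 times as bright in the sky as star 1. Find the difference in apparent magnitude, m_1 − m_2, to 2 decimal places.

m_1 − m_2 ≈ 3.78

Pogson: Δm = −2.5 log₁₀(ratio) = −2.5 log₁₀(32.4) = −2.5 × 1.5105 = -3.776
Star 2 is brighter so has the smaller magnitude: m_1 − m_2 is positive.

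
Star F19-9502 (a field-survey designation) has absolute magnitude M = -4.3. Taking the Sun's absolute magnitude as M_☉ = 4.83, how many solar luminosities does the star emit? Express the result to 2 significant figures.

M − M_☉ = -4.3 − 4.83 = -9.130
L/L_☉ = 10^(−0.4 (M − M_☉)) = 10^3.652 = 4487

L/L_☉ ≈ 4500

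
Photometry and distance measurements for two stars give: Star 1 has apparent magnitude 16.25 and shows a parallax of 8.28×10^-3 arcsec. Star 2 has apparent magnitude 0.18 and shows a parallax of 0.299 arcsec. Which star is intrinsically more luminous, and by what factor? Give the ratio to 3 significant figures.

Star 1: d = 1/p = 1/8.28×10^-3″ = 120.8 pc
Star 1: M = m − 5 log₁₀ d + 5 = 16.25 − 5·2.0820 + 5 = 10.840
Star 2: d = 1/p = 1/0.299″ = 3.344 pc
Star 2: M = m − 5 log₁₀ d + 5 = 0.18 − 5·0.5243 + 5 = 2.558
ΔM = M_1 − M_2 = 10.840 − (2.558) = 8.282; smaller M is more luminous → Star 2.
L ratio = 10^(0.4 |ΔM|) = 10^3.313 = 2055

Star 2 is more luminous, by a factor of 2050.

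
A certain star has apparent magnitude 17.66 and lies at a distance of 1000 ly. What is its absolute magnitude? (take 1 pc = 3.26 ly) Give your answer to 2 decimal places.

M ≈ 10.23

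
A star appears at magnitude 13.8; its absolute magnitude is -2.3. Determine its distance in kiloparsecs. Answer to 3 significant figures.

Distance modulus: m − M = 13.8 − (-2.3) = 16.100
m − M = 5 log₁₀ d − 5
log₁₀ d = (m − M)/5 + 1 = 4.2200
d = 10^4.2200 = 16600 pc
= 16.60 kpc

d ≈ 16.6 kpc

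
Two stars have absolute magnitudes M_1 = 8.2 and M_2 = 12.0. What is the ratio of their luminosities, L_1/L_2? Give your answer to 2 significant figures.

ΔM = M_1 − M_2 = -3.8
L_1/L_2 = 10^(−0.4 ΔM) = 10^1.520 = 33.11

L_1/L_2 ≈ 33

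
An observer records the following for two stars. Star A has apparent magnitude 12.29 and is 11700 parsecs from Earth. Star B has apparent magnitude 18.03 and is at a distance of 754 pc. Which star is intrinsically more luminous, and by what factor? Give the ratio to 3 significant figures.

Star A: M = m − 5 log₁₀ d + 5 = 12.29 − 5·4.0682 + 5 = -3.051
Star B: M = m − 5 log₁₀ d + 5 = 18.03 − 5·2.8774 + 5 = 8.643
ΔM = M_A − M_B = -3.051 − (8.643) = -11.694; smaller M is more luminous → Star A.
L ratio = 10^(0.4 |ΔM|) = 10^4.678 = 47600

Star A is more luminous, by a factor of 47600.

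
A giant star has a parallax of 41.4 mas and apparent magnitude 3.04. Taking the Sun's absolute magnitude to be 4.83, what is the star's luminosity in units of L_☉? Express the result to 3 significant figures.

d = 1/p = 1000/41.4 mas = 24.15 pc
M = m − 5 log₁₀ d + 5 = 3.04 − 5·1.3830 + 5 = 1.125
M − M_☉ = 1.125 − 4.83 = -3.705
L/L_☉ = 10^(−0.4 × -3.705) = 30.34

L/L_☉ ≈ 30.3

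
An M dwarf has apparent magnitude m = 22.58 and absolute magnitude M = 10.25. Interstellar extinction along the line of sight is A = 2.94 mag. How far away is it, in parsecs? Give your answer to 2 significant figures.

d ≈ 760 pc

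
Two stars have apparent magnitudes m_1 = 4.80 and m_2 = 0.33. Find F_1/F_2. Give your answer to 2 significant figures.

F_1/F_2 ≈ 0.016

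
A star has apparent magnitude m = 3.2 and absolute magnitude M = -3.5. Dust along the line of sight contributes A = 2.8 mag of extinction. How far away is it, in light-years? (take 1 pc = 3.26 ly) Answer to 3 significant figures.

m − M = 5 log₁₀(d/10 pc) + A  ⇒  3.2 − (-3.5) − 2.8 = 5 log₁₀(d/10)
3.900 = 5 log₁₀(d/10)
log₁₀ d = (m − M − A)/5 + 1 = 1.7800
d = 10^1.7800 = 60.26 pc
= 196.4 ly

d ≈ 196 ly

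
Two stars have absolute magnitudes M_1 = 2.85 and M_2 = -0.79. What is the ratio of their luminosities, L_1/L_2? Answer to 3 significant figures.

L_1/L_2 ≈ 0.0350

ΔM = M_1 − M_2 = 3.64
L_1/L_2 = 10^(−0.4 ΔM) = 10^-1.456 = 0.03499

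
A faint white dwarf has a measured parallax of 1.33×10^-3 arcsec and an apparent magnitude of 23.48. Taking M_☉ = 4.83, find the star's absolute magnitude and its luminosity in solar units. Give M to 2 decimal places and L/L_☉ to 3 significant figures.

M ≈ 14.10; L/L_☉ ≈ 1.96×10^-4

d = 1/p = 1/1.33×10^-3″ = 751.9 pc
M = m − 5 log₁₀ d + 5 = 23.48 − 5·2.8761 + 5 = 14.099
M − M_☉ = 14.099 − 4.83 = 9.269
L/L_☉ = 10^(−0.4 × 9.269) = 1.960×10^-4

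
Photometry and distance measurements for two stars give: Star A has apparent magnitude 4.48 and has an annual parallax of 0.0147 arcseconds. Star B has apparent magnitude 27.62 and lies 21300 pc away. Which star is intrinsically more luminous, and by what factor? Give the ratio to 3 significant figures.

Star A is more luminous, by a factor of 18400.

Star A: d = 1/p = 1/0.0147″ = 68.03 pc
Star A: M = m − 5 log₁₀ d + 5 = 4.48 − 5·1.8327 + 5 = 0.317
Star B: M = m − 5 log₁₀ d + 5 = 27.62 − 5·4.3284 + 5 = 10.978
ΔM = M_A − M_B = 0.317 − (10.978) = -10.662; smaller M is more luminous → Star A.
L ratio = 10^(0.4 |ΔM|) = 10^4.265 = 18390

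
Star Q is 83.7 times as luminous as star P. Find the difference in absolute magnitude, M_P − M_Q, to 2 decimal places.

M_P − M_Q ≈ 4.81

Pogson: ΔM = −2.5 log₁₀(ratio) = −2.5 log₁₀(83.7) = −2.5 × 1.9227 = -4.807
Star Q is brighter so has the smaller magnitude: M_P − M_Q is positive.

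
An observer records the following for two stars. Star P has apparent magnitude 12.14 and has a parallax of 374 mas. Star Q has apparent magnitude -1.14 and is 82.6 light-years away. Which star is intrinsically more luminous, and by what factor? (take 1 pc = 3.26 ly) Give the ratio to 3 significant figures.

Star Q is more luminous, by a factor of 1.84×10^7.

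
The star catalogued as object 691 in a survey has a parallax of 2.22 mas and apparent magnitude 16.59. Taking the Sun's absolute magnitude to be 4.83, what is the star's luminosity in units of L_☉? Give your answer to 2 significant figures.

L/L_☉ ≈ 0.040

d = 1/p = 1000/2.22 mas = 450.5 pc
M = m − 5 log₁₀ d + 5 = 16.59 − 5·2.6536 + 5 = 8.322
M − M_☉ = 8.322 − 4.83 = 3.492
L/L_☉ = 10^(−0.4 × 3.492) = 0.04011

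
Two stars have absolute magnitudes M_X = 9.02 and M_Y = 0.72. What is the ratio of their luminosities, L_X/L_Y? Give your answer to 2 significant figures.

L_X/L_Y ≈ 4.8×10^-4

ΔM = M_X − M_Y = 8.30
L_X/L_Y = 10^(−0.4 ΔM) = 10^-3.320 = 4.786×10^-4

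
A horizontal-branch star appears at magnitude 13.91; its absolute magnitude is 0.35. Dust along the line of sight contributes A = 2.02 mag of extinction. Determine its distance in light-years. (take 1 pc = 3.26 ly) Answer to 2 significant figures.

d ≈ 6600 ly

m − M = 5 log₁₀(d/10 pc) + A  ⇒  13.91 − (0.35) − 2.02 = 5 log₁₀(d/10)
11.540 = 5 log₁₀(d/10)
log₁₀ d = (m − M − A)/5 + 1 = 3.3080
d = 10^3.3080 = 2032 pc
= 6625 ly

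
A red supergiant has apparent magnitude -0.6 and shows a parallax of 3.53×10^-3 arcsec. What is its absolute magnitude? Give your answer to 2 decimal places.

d = 1/p = 1/3.53×10^-3″ = 283.3 pc
5 log₁₀(d/10 pc) = 5 log₁₀(283.3) − 5 = 7.261
M = m − 5 log₁₀(d/10) = -0.6 − 7.261 = -7.861

M ≈ -7.86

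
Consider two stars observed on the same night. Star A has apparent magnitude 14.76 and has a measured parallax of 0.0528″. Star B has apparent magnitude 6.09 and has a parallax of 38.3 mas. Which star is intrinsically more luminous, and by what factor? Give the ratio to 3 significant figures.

Star B is more luminous, by a factor of 5580.

Star A: d = 1/p = 1/0.0528″ = 18.94 pc
Star A: M = m − 5 log₁₀ d + 5 = 14.76 − 5·1.2774 + 5 = 13.373
Star B: p = 38.3 mas = 0.0383″ → d = 1/p = 26.11 pc
Star B: M = m − 5 log₁₀ d + 5 = 6.09 − 5·1.4168 + 5 = 4.006
ΔM = M_A − M_B = 13.373 − (4.006) = 9.367; smaller M is more luminous → Star B.
L ratio = 10^(0.4 |ΔM|) = 10^3.747 = 5583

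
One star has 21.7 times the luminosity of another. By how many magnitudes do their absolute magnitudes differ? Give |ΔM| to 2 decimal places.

|ΔM| ≈ 3.34

Pogson: ΔM = −2.5 log₁₀(ratio) = −2.5 log₁₀(21.7) = −2.5 × 1.3365 = -3.341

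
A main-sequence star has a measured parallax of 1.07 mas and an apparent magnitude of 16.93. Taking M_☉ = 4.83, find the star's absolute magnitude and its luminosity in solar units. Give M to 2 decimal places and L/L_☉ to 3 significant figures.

M ≈ 7.08; L/L_☉ ≈ 0.126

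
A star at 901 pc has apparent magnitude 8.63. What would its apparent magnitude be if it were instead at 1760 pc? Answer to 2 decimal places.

m ≈ 10.08

Flux ∝ 1/d², so Δm = 5 log₁₀(d₂/d₁) = 5 log₁₀(1760/901) = 1.454
m₂ = m₁ + Δm = 8.63 + (1.454) = 10.084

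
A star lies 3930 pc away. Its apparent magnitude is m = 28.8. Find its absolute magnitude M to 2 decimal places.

M ≈ 15.83

5 log₁₀(d/10 pc) = 5 log₁₀(3930) − 5 = 12.972
M = m − 5 log₁₀(d/10) = 28.8 − 12.972 = 15.828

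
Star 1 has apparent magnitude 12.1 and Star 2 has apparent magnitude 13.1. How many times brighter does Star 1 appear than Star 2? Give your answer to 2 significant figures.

Magnitude difference = -1.0
Flux ratio = 10^(−0.4 Δm) = 10^(−0.4 × -1.0) = 10^0.400 = 2.512

2.5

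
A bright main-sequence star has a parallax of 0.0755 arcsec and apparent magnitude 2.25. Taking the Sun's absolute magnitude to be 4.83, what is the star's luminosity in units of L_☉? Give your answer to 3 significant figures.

d = 1/p = 1/0.0755″ = 13.25 pc
M = m − 5 log₁₀ d + 5 = 2.25 − 5·1.1221 + 5 = 1.640
M − M_☉ = 1.640 − 4.83 = -3.190
L/L_☉ = 10^(−0.4 × -3.190) = 18.88

L/L_☉ ≈ 18.9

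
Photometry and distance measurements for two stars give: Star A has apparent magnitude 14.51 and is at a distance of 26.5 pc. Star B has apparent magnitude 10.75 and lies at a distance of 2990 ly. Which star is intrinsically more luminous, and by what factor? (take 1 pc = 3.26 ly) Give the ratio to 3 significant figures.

Star B is more luminous, by a factor of 38200.

Star A: M = m − 5 log₁₀ d + 5 = 14.51 − 5·1.4232 + 5 = 12.394
Star B: d = 2990 ly / 3.26 = 917.2 pc
Star B: M = m − 5 log₁₀ d + 5 = 10.75 − 5·2.9625 + 5 = 0.938
ΔM = M_A − M_B = 12.394 − (0.938) = 11.456; smaller M is more luminous → Star B.
L ratio = 10^(0.4 |ΔM|) = 10^4.582 = 38230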